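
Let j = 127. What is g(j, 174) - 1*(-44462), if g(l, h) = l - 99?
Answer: 44490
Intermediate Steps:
g(l, h) = -99 + l
g(j, 174) - 1*(-44462) = (-99 + 127) - 1*(-44462) = 28 + 44462 = 44490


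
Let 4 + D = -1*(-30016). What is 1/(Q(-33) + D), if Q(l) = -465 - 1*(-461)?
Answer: 1/30008 ≈ 3.3324e-5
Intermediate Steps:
Q(l) = -4 (Q(l) = -465 + 461 = -4)
D = 30012 (D = -4 - 1*(-30016) = -4 + 30016 = 30012)
1/(Q(-33) + D) = 1/(-4 + 30012) = 1/30008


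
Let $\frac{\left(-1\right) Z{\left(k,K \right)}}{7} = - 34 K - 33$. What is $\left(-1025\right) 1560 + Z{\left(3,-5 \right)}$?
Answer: $-1599959$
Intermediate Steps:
$Z{\left(k,K \right)} = 231 + 238 K$ ($Z{\left(k,K \right)} = - 7 \left(- 34 K - 33\right) = - 7 \left(-33 - 34 K\right) = 231 + 238 K$)
$\left(-1025\right) 1560 + Z{\left(3,-5 \right)} = \left(-1025\right) 1560 + \left(231 + 238 \left(-5\right)\right) = -1599000 + \left(231 - 1190\right) = -1599000 - 959 = -1599959$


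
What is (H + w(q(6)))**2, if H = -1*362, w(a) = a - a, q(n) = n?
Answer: 131044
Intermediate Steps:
w(a) = 0
H = -362
(H + w(q(6)))**2 = (-362 + 0)**2 = (-362)**2 = 131044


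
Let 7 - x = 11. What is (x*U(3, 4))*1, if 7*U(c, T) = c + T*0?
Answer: -12/7 ≈ -1.7143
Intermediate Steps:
U(c, T) = c/7 (U(c, T) = (c + T*0)/7 = (c + 0)/7 = c/7)
x = -4 (x = 7 - 1*11 = 7 - 11 = -4)
(x*U(3, 4))*1 = -4*3/7*1 = -12/7*1 = -12/7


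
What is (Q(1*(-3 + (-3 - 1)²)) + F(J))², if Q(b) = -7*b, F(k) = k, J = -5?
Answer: 9216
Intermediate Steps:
(Q(1*(-3 + (-3 - 1)²)) + F(J))² = (-7*(-3 + (-3 - 1)²) - 5)² = (-7*(-3 + (-4)²) - 5)² = (-7*(-3 + 16) - 5)² = (-7*13 - 5)² = (-91 - 5)² = (-96)² = 9216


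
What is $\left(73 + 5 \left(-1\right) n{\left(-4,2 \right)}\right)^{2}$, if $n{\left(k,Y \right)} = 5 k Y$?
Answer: $74529$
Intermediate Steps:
$n{\left(k,Y \right)} = 5 Y k$
$\left(73 + 5 \left(-1\right) n{\left(-4,2 \right)}\right)^{2} = \left(73 + 5 \left(-1\right) 5 \cdot 2 \left(-4\right)\right)^{2} = \left(73 - -200\right)^{2} = \left(73 + 200\right)^{2} = 273^{2} = 74529$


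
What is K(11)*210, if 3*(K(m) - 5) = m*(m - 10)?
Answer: 1820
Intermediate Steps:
K(m) = 5 + m*(-10 + m)/3 (K(m) = 5 + (m*(m - 10))/3 = 5 + (m*(-10 + m))/3 = 5 + m*(-10 + m)/3)
K(11)*210 = (5 - 10/3*11 + (⅓)*11²)*210 = (5 - 110/3 + (⅓)*121)*210 = (5 - 110/3 + 121/3)*210 = (26/3)*210 = 1820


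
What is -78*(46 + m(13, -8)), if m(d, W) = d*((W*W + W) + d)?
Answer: -73554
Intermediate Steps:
m(d, W) = d*(W + d + W**2) (m(d, W) = d*((W**2 + W) + d) = d*((W + W**2) + d) = d*(W + d + W**2))
-78*(46 + m(13, -8)) = -78*(46 + 13*(-8 + 13 + (-8)**2)) = -78*(46 + 13*(-8 + 13 + 64)) = -78*(46 + 13*69) = -78*(46 + 897) = -78*943 = -73554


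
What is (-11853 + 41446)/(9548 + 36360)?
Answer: 29593/45908 ≈ 0.64462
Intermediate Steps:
(-11853 + 41446)/(9548 + 36360) = 29593/45908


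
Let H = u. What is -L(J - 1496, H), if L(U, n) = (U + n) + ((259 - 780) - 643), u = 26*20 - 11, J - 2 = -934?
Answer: 3083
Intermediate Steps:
J = -932 (J = 2 - 934 = -932)
u = 509 (u = 520 - 11 = 509)
H = 509
L(U, n) = -1164 + U + n (L(U, n) = (U + n) + (-521 - 643) = (U + n) - 1164 = -1164 + U + n)
-L(J - 1496, H) = -(-1164 + (-932 - 1496) + 509) = -(-1164 - 2428 + 509) = -1*(-3083) = 3083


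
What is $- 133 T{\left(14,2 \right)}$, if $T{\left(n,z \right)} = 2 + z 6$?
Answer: $-1862$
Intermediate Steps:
$T{\left(n,z \right)} = 2 + 6 z$
$- 133 T{\left(14,2 \right)} = - 133 \left(2 + 6 \cdot 2\right) = - 133 \left(2 + 12\right) = \left(-133\right) 14 = -1862$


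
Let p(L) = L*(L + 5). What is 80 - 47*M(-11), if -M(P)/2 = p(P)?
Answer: 6284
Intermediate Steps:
p(L) = L*(5 + L)
M(P) = -2*P*(5 + P)
80 - 47*M(-11) = 80 - (-94)*(-11)*(5 - 11) = 80 - (-94)*(-11)*(-6) = 80 - 47*(-132) = 80 + 6204 = 6284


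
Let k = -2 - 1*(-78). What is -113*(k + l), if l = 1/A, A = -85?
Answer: -729867/85 ≈ -8586.7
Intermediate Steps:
k = 76 (k = -2 + 78 = 76)
l = -1/85 (l = 1/(-85) = -1/85 ≈ -0.011765)
-113*(k + l) = -113*(76 - 1/85) = -113*6459/85 = -729867/85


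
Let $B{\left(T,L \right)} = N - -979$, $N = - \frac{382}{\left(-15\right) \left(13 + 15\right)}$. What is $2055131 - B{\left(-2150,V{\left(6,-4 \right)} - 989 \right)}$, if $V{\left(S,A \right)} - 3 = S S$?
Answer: $\frac{431371729}{210} \approx 2.0542 \cdot 10^{6}$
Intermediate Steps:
$V{\left(S,A \right)} = 3 + S^{2}$ ($V{\left(S,A \right)} = 3 + S S = 3 + S^{2}$)
$N = \frac{191}{210}$ ($N = - \frac{382}{\left(-15\right) 28} = - \frac{382}{-420} = \left(-382\right) \left(- \frac{1}{420}\right) = \frac{191}{210} \approx 0.90952$)
$B{\left(T,L \right)} = \frac{205781}{210}$ ($B{\left(T,L \right)} = \frac{191}{210} - -979 = \frac{191}{210} + 979 = \frac{205781}{210}$)
$2055131 - B{\left(-2150,V{\left(6,-4 \right)} - 989 \right)} = 2055131 - \frac{205781}{210} = \frac{431371729}{210}$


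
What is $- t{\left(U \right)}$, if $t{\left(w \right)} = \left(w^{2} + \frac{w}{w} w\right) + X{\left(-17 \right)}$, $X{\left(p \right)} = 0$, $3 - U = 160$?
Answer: $-24492$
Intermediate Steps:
$U = -157$ ($U = 3 - 160 = -157$)
$t{\left(w \right)} = w + w^{2}$ ($t{\left(w \right)} = \left(w^{2} + \frac{w}{w} w\right) + 0 = \left(w^{2} + 1 w\right) + 0 = \left(w^{2} + w\right) + 0 = \left(w + w^{2}\right) + 0 = w + w^{2}$)
$- t{\left(U \right)} = - \left(-157\right) \left(1 - 157\right) = - \left(-157\right) \left(-156\right) = \left(-1\right) 24492 = -24492$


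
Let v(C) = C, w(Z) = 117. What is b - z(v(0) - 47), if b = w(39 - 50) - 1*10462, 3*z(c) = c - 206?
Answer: -30782/3 ≈ -10261.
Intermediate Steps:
z(c) = -206/3 + c/3 (z(c) = (c - 206)/3 = (-206 + c)/3 = -206/3 + c/3)
b = -10345 (b = 117 - 1*10462 = 117 - 10462 = -10345)
b - z(v(0) - 47) = -10345 - (-206/3 + (0 - 47)/3) = -10345 - (-206/3 + (1/3)*(-47)) = -10345 - (-206/3 - 47/3) = -10345 - 1*(-253/3) = -10345 + 253/3 = -30782/3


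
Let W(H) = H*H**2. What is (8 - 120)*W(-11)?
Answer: 149072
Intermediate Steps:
W(H) = H**3
(8 - 120)*W(-11) = (8 - 120)*(-11)**3 = -112*(-1331) = 149072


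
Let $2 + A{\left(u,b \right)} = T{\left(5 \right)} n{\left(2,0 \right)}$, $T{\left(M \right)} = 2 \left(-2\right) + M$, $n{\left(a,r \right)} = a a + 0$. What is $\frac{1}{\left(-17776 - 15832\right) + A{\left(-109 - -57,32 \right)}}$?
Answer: $- \frac{1}{33606} \approx -2.9757 \cdot 10^{-5}$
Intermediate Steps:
$n{\left(a,r \right)} = a^{2}$ ($n{\left(a,r \right)} = a^{2} + 0 = a^{2}$)
$T{\left(M \right)} = -4 + M$
$A{\left(u,b \right)} = 2$ ($A{\left(u,b \right)} = -2 + \left(-4 + 5\right) 2^{2} = -2 + 1 \cdot 4 = -2 + 4 = 2$)
$\frac{1}{\left(-17776 - 15832\right) + A{\left(-109 - -57,32 \right)}} = \frac{1}{\left(-17776 - 15832\right) + 2} = \frac{1}{-33608 + 2} = \frac{1}{-33606} = - \frac{1}{33606}$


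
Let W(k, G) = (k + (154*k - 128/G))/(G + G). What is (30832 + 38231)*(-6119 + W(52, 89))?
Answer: -3322620446559/7921 ≈ -4.1947e+8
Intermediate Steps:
W(k, G) = (-128/G + 155*k)/(2*G) (W(k, G) = (k + (-128/G + 154*k))/((2*G)) = (-128/G + 155*k)*(1/(2*G)) = (-128/G + 155*k)/(2*G))
(30832 + 38231)*(-6119 + W(52, 89)) = (30832 + 38231)*(-6119 + (½)*(-128 + 155*89*52)/89²) = 69063*(-6119 + (½)*(1/7921)*(-128 + 717340)) = 69063*(-6119 + (½)*(1/7921)*717212) = 69063*(-6119 + 358606/7921) = 69063*(-48109993/7921) = -3322620446559/7921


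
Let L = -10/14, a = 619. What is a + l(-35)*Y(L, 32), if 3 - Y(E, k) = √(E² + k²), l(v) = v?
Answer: 514 + 5*√50201 ≈ 1634.3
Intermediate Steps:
L = -5/7 (L = -10*1/14 = -5/7 ≈ -0.71429)
Y(E, k) = 3 - √(E² + k²)
a + l(-35)*Y(L, 32) = 619 - 35*(3 - √((-5/7)² + 32²)) = 619 - 35*(3 - √(25/49 + 1024)) = 619 - 35*(3 - √(50201/49)) = 619 - 35*(3 - √50201/7) = 619 + (-105 + 5*√50201) = 514 + 5*√50201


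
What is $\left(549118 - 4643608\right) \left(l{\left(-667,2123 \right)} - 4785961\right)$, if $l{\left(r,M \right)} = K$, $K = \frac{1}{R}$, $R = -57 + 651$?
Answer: $\frac{1940010875351695}{99} \approx 1.9596 \cdot 10^{13}$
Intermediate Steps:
$R = 594$
$K = \frac{1}{594} \approx 0.0016835$
$l{\left(r,M \right)} = \frac{1}{594}$
$\left(549118 - 4643608\right) \left(l{\left(-667,2123 \right)} - 4785961\right) = \left(549118 - 4643608\right) \left(\frac{1}{594} - 4785961\right) = \left(-4094490\right) \left(- \frac{2842860833}{594}\right) = \frac{1940010875351695}{99}$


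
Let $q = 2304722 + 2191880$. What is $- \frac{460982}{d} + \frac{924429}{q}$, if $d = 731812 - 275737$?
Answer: $- \frac{150113056999}{186435250650} \approx -0.80517$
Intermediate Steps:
$q = 4496602$
$d = 456075$
$- \frac{460982}{d} + \frac{924429}{q} = - \frac{460982}{456075} + \frac{924429}{4496602} = \left(-460982\right) \frac{1}{456075} + 924429 \cdot \frac{1}{4496602} = - \frac{460982}{456075} + \frac{84039}{408782} = - \frac{150113056999}{186435250650}$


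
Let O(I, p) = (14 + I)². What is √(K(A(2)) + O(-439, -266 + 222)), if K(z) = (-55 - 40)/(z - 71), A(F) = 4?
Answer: √810831990/67 ≈ 425.00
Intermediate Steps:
K(z) = -95/(-71 + z)
√(K(A(2)) + O(-439, -266 + 222)) = √(-95/(-71 + 4) + (14 - 439)²) = √(-95/(-67) + (-425)²) = √(-95*(-1/67) + 180625) = √(95/67 + 180625) = √(12101970/67) = √810831990/67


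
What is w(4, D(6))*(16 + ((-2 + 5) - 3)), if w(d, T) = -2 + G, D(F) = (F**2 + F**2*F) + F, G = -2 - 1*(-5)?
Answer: 16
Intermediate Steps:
G = 3 (G = -2 + 5 = 3)
D(F) = F + F**2 + F**3 (D(F) = (F**2 + F**3) + F = F + F**2 + F**3)
w(d, T) = 1 (w(d, T) = -2 + 3 = 1)
w(4, D(6))*(16 + ((-2 + 5) - 3)) = 1*(16 + ((-2 + 5) - 3)) = 1*(16 + (3 - 3)) = 1*(16 + 0) = 1*16 = 16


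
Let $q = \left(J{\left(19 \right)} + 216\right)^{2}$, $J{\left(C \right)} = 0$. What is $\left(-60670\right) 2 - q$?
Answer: $-167996$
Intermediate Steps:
$q = 46656$ ($q = \left(0 + 216\right)^{2} = 216^{2} = 46656$)
$\left(-60670\right) 2 - q = \left(-60670\right) 2 - 46656 = -121340 - 46656 = -167996$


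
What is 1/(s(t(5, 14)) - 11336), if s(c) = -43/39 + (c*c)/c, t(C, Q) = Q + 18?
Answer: -39/440899 ≈ -8.8456e-5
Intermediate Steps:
t(C, Q) = 18 + Q
s(c) = -43/39 + c (s(c) = -43*1/39 + c²/c = -43/39 + c)
1/(s(t(5, 14)) - 11336) = 1/((-43/39 + (18 + 14)) - 11336) = 1/((-43/39 + 32) - 11336) = 1/(1205/39 - 11336) = 1/(-440899/39) = -39/440899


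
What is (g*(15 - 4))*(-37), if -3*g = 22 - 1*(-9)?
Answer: 12617/3 ≈ 4205.7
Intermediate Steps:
g = -31/3 (g = -(22 - 1*(-9))/3 = -(22 + 9)/3 = -⅓*31 = -31/3 ≈ -10.333)
(g*(15 - 4))*(-37) = -31*(15 - 4)/3*(-37) = -31/3*11*(-37) = -341/3*(-37) = 12617/3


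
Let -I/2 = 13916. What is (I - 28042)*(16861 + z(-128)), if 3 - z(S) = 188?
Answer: -931754824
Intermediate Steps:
I = -27832 (I = -2*13916 = -27832)
z(S) = -185 (z(S) = 3 - 1*188 = 3 - 188 = -185)
(I - 28042)*(16861 + z(-128)) = (-27832 - 28042)*(16861 - 185) = -55874*16676 = -931754824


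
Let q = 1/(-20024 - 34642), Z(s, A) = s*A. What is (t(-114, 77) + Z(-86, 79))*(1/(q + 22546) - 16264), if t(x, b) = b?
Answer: 134644777218278358/1232499635 ≈ 1.0925e+8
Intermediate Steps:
Z(s, A) = A*s
q = -1/54666 (q = 1/(-54666) = -1/54666 ≈ -1.8293e-5)
(t(-114, 77) + Z(-86, 79))*(1/(q + 22546) - 16264) = (77 + 79*(-86))*(1/(-1/54666 + 22546) - 16264) = (77 - 6794)*(1/(1232499635/54666) - 16264) = -6717*(54666/1232499635 - 16264) = -6717*(-20045374008974/1232499635) = 134644777218278358/1232499635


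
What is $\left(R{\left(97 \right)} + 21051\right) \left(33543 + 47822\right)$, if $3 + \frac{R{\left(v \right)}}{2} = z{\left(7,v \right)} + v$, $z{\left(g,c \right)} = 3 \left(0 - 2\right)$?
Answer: $1727134855$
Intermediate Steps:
$z{\left(g,c \right)} = -6$ ($z{\left(g,c \right)} = 3 \left(-2\right) = -6$)
$R{\left(v \right)} = -18 + 2 v$ ($R{\left(v \right)} = -6 + 2 \left(-6 + v\right) = -6 + \left(-12 + 2 v\right) = -18 + 2 v$)
$\left(R{\left(97 \right)} + 21051\right) \left(33543 + 47822\right) = \left(\left(-18 + 2 \cdot 97\right) + 21051\right) \left(33543 + 47822\right) = \left(\left(-18 + 194\right) + 21051\right) 81365 = \left(176 + 21051\right) 81365 = 21227 \cdot 81365 = 1727134855$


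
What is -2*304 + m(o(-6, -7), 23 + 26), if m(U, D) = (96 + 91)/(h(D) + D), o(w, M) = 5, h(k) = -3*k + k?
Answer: -29979/49 ≈ -611.82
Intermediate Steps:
h(k) = -2*k
m(U, D) = -187/D (m(U, D) = (96 + 91)/(-2*D + D) = 187/((-D)) = 187*(-1/D) = -187/D)
-2*304 + m(o(-6, -7), 23 + 26) = -2*304 - 187/(23 + 26) = -608 - 187/49 = -29979/49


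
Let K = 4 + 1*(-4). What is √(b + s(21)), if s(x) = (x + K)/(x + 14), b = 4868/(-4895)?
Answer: I*√9452245/4895 ≈ 0.62808*I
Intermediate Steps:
K = 0 (K = 4 - 4 = 0)
b = -4868/4895 (b = 4868*(-1/4895) = -4868/4895 ≈ -0.99448)
s(x) = x/(14 + x) (s(x) = (x + 0)/(x + 14) = x/(14 + x))
√(b + s(21)) = √(-4868/4895 + 21/(14 + 21)) = √(-4868/4895 + 21/35) = √(-4868/4895 + 21*(1/35)) = √(-4868/4895 + ⅗) = √(-1931/4895) = I*√9452245/4895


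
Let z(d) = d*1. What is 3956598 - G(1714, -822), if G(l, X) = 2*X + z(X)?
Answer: 3959064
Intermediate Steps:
z(d) = d
G(l, X) = 3*X (G(l, X) = 2*X + X = 3*X)
3956598 - G(1714, -822) = 3956598 - 3*(-822) = 3956598 - 1*(-2466) = 3956598 + 2466 = 3959064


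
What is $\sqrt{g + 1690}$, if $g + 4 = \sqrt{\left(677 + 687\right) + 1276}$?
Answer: $\sqrt{1686 + 4 \sqrt{165}} \approx 41.682$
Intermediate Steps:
$g = -4 + 4 \sqrt{165}$ ($g = -4 + \sqrt{\left(677 + 687\right) + 1276} = -4 + \sqrt{1364 + 1276} = -4 + \sqrt{2640} = -4 + 4 \sqrt{165} \approx 47.381$)
$\sqrt{g + 1690} = \sqrt{\left(-4 + 4 \sqrt{165}\right) + 1690} = \sqrt{1686 + 4 \sqrt{165}}$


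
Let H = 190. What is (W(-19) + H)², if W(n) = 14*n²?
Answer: 27499536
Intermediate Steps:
(W(-19) + H)² = (14*(-19)² + 190)² = (14*361 + 190)² = (5054 + 190)² = 5244² = 27499536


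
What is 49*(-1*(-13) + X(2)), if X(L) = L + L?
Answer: 833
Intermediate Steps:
X(L) = 2*L
49*(-1*(-13) + X(2)) = 49*(-1*(-13) + 2*2) = 49*(13 + 4) = 49*17 = 833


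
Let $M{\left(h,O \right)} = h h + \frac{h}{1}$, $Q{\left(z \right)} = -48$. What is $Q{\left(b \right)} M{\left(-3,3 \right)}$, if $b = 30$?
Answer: $-288$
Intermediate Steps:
$M{\left(h,O \right)} = h + h^{2}$ ($M{\left(h,O \right)} = h^{2} + h 1 = h^{2} + h = h + h^{2}$)
$Q{\left(b \right)} M{\left(-3,3 \right)} = - 48 \left(- 3 \left(1 - 3\right)\right) = - 48 \left(\left(-3\right) \left(-2\right)\right) = \left(-48\right) 6 = -288$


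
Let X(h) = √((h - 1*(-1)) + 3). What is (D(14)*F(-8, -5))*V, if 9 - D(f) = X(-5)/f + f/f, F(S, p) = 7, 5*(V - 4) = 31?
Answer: 2856/5 - 51*I/10 ≈ 571.2 - 5.1*I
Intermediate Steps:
V = 51/5 (V = 4 + (⅕)*31 = 4 + 31/5 = 51/5 ≈ 10.200)
X(h) = √(4 + h) (X(h) = √((h + 1) + 3) = √((1 + h) + 3) = √(4 + h))
D(f) = 8 - I/f (D(f) = 9 - (√(4 - 5)/f + f/f) = 9 - (√(-1)/f + 1) = 9 - (I/f + 1) = 9 - (1 + I/f) = 9 + (-1 - I/f) = 8 - I/f)
(D(14)*F(-8, -5))*V = ((8 - 1*I/14)*7)*(51/5) = ((8 - 1*I*1/14)*7)*(51/5) = ((8 - I/14)*7)*(51/5) = (56 - I/2)*(51/5) = 2856/5 - 51*I/10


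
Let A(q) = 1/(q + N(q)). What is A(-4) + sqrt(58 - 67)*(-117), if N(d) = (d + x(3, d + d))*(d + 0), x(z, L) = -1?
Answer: 1/16 - 351*I ≈ 0.0625 - 351.0*I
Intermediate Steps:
N(d) = d*(-1 + d) (N(d) = (d - 1)*(d + 0) = (-1 + d)*d = d*(-1 + d))
A(q) = 1/(q + q*(-1 + q))
A(-4) + sqrt(58 - 67)*(-117) = (-4)**(-2) + sqrt(58 - 67)*(-117) = 1/16 + sqrt(-9)*(-117) = 1/16 + (3*I)*(-117) = 1/16 - 351*I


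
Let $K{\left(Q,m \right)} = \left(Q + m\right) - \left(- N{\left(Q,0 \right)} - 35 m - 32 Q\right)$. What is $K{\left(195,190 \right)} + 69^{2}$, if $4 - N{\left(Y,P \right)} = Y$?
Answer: $17845$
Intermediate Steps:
$N{\left(Y,P \right)} = 4 - Y$
$K{\left(Q,m \right)} = 4 + 32 Q + 36 m$ ($K{\left(Q,m \right)} = \left(Q + m\right) - \left(-4 - 35 m - 31 Q\right) = \left(Q + m\right) + \left(4 + 31 Q + 35 m\right) = 4 + 32 Q + 36 m$)
$K{\left(195,190 \right)} + 69^{2} = \left(4 + 32 \cdot 195 + 36 \cdot 190\right) + 69^{2} = \left(4 + 6240 + 6840\right) + 4761 = 13084 + 4761 = 17845$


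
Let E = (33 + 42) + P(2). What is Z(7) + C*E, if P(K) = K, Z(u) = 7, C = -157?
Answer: -12082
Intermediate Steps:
E = 77 (E = (33 + 42) + 2 = 75 + 2 = 77)
Z(7) + C*E = 7 - 157*77 = 7 - 12089 = -12082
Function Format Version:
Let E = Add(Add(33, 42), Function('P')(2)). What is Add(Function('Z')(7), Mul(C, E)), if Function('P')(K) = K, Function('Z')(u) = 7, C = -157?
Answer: -12082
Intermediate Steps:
E = 77 (E = Add(Add(33, 42), 2) = Add(75, 2) = 77)
Add(Function('Z')(7), Mul(C, E)) = Add(7, Mul(-157, 77)) = Add(7, -12089) = -12082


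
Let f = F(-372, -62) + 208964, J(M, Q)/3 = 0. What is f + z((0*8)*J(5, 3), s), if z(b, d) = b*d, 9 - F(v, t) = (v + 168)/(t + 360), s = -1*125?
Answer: 31137079/149 ≈ 2.0897e+5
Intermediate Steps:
J(M, Q) = 0 (J(M, Q) = 3*0 = 0)
s = -125
F(v, t) = 9 - (168 + v)/(360 + t) (F(v, t) = 9 - (v + 168)/(t + 360) = 9 - (168 + v)/(360 + t))
f = 31137079/149 (f = (3072 - 1*(-372) + 9*(-62))/(360 - 62) + 208964 = (3072 + 372 - 558)/298 + 208964 = (1/298)*2886 + 208964 = 1443/149 + 208964 = 31137079/149 ≈ 2.0897e+5)
f + z((0*8)*J(5, 3), s) = 31137079/149 + ((0*8)*0)*(-125) = 31137079/149 + (0*0)*(-125) = 31137079/149 + 0*(-125) = 31137079/149 + 0 = 31137079/149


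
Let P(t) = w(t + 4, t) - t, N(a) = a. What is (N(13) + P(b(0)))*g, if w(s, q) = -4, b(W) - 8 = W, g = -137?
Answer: -137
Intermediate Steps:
b(W) = 8 + W
P(t) = -4 - t
(N(13) + P(b(0)))*g = (13 + (-4 - (8 + 0)))*(-137) = (13 + (-4 - 1*8))*(-137) = (13 + (-4 - 8))*(-137) = (13 - 12)*(-137) = 1*(-137) = -137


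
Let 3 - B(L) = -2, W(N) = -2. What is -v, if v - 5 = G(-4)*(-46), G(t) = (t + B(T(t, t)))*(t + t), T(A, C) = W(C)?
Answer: -373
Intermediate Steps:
T(A, C) = -2
B(L) = 5 (B(L) = 3 - 1*(-2) = 3 + 2 = 5)
G(t) = 2*t*(5 + t) (G(t) = (t + 5)*(t + t) = (5 + t)*(2*t) = 2*t*(5 + t))
v = 373 (v = 5 + (2*(-4)*(5 - 4))*(-46) = 5 + (2*(-4)*1)*(-46) = 5 - 8*(-46) = 5 + 368 = 373)
-v = -1*373 = -373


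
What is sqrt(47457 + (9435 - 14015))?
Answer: sqrt(42877) ≈ 207.07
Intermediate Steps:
sqrt(47457 + (9435 - 14015)) = sqrt(47457 - 4580) = sqrt(42877)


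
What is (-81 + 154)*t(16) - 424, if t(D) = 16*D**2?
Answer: 298584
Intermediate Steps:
(-81 + 154)*t(16) - 424 = (-81 + 154)*(16*16**2) - 424 = 73*(16*256) - 424 = 73*4096 - 424 = 299008 - 424 = 298584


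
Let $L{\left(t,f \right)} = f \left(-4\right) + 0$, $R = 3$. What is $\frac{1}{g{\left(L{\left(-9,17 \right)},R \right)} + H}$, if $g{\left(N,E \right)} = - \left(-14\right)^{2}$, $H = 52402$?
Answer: $\frac{1}{52206} \approx 1.9155 \cdot 10^{-5}$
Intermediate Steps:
$L{\left(t,f \right)} = - 4 f$ ($L{\left(t,f \right)} = - 4 f + 0 = - 4 f$)
$g{\left(N,E \right)} = -196$ ($g{\left(N,E \right)} = \left(-1\right) 196 = -196$)
$\frac{1}{g{\left(L{\left(-9,17 \right)},R \right)} + H} = \frac{1}{-196 + 52402} = \frac{1}{52206}$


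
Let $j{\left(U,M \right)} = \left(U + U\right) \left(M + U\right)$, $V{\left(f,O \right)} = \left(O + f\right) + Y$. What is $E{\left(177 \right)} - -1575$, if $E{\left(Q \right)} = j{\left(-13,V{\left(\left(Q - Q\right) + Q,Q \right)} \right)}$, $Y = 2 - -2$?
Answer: $-7395$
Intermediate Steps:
$Y = 4$ ($Y = 2 + 2 = 4$)
$V{\left(f,O \right)} = 4 + O + f$ ($V{\left(f,O \right)} = \left(O + f\right) + 4 = 4 + O + f$)
$j{\left(U,M \right)} = 2 U \left(M + U\right)$
$E{\left(Q \right)} = 234 - 52 Q$ ($E{\left(Q \right)} = 2 \left(-13\right) \left(\left(4 + Q + \left(\left(Q - Q\right) + Q\right)\right) - 13\right) = 2 \left(-13\right) \left(\left(4 + Q + \left(0 + Q\right)\right) - 13\right) = 2 \left(-13\right) \left(\left(4 + Q + Q\right) - 13\right) = 2 \left(-13\right) \left(\left(4 + 2 Q\right) - 13\right) = 2 \left(-13\right) \left(-9 + 2 Q\right) = 234 - 52 Q$)
$E{\left(177 \right)} - -1575 = \left(234 - 9204\right) - -1575 = \left(234 - 9204\right) + 1575 = -8970 + 1575 = -7395$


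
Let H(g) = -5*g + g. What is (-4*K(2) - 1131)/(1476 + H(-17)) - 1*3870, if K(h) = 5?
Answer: -5976431/1544 ≈ -3870.7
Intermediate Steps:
H(g) = -4*g
(-4*K(2) - 1131)/(1476 + H(-17)) - 1*3870 = (-4*5 - 1131)/(1476 - 4*(-17)) - 1*3870 = (-20 - 1131)/(1476 + 68) - 3870 = -1151/1544 - 3870 = -5976431/1544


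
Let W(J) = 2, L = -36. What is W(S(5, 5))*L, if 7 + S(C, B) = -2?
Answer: -72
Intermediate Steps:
S(C, B) = -9 (S(C, B) = -7 - 2 = -9)
W(S(5, 5))*L = 2*(-36) = -72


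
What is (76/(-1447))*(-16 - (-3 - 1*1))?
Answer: 912/1447 ≈ 0.63027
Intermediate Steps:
(76/(-1447))*(-16 - (-3 - 1*1)) = (76*(-1/1447))*(-16 - (-3 - 1)) = -76*(-16 - 1*(-4))/1447 = -76*(-16 + 4)/1447 = -76/1447*(-12) = 912/1447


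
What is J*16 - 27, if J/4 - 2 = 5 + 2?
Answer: 549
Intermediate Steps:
J = 36 (J = 8 + 4*(5 + 2) = 8 + 4*7 = 8 + 28 = 36)
J*16 - 27 = 36*16 - 27 = 576 - 27 = 549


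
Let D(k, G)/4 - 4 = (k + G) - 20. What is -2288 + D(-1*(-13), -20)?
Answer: -2380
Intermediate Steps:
D(k, G) = -64 + 4*G + 4*k (D(k, G) = 16 + 4*((k + G) - 20) = 16 + 4*((G + k) - 20) = 16 + 4*(-20 + G + k) = 16 + (-80 + 4*G + 4*k) = -64 + 4*G + 4*k)
-2288 + D(-1*(-13), -20) = -2288 + (-64 + 4*(-20) + 4*(-1*(-13))) = -2288 + (-64 - 80 + 4*13) = -2288 + (-64 - 80 + 52) = -2288 - 92 = -2380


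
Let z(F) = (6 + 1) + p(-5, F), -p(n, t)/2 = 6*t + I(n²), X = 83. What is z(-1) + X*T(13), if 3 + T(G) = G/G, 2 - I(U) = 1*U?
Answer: -101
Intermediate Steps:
I(U) = 2 - U
p(n, t) = -4 - 12*t + 2*n² (p(n, t) = -2*(6*t + (2 - n²)) = -2*(2 - n² + 6*t) = -4 - 12*t + 2*n²)
T(G) = -2 (T(G) = -3 + G/G = -3 + 1 = -2)
z(F) = 53 - 12*F (z(F) = (6 + 1) + (-4 - 12*F + 2*(-5)²) = 7 + (-4 - 12*F + 2*25) = 7 + (-4 - 12*F + 50) = 7 + (46 - 12*F) = 53 - 12*F)
z(-1) + X*T(13) = (53 - 12*(-1)) + 83*(-2) = (53 + 12) - 166 = 65 - 166 = -101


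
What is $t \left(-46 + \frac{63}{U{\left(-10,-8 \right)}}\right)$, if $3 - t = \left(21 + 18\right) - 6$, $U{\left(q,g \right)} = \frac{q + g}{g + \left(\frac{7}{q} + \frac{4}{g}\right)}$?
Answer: $414$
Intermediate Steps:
$U{\left(q,g \right)} = \frac{g + q}{g + \frac{4}{g} + \frac{7}{q}}$ ($U{\left(q,g \right)} = \frac{g + q}{g + \left(\frac{4}{g} + \frac{7}{q}\right)} = \frac{g + q}{g + \frac{4}{g} + \frac{7}{q}}$)
$t = -30$ ($t = 3 - \left(\left(21 + 18\right) - 6\right) = 3 - \left(39 - 6\right) = 3 - 33 = -30$)
$t \left(-46 + \frac{63}{U{\left(-10,-8 \right)}}\right) = - 30 \left(-46 + \frac{63}{\left(-8\right) \left(-10\right) \frac{1}{4 \left(-10\right) + 7 \left(-8\right) - 10 \left(-8\right)^{2}} \left(-8 - 10\right)}\right) = - 30 \left(-46 + \frac{63}{\left(-8\right) \left(-10\right) \frac{1}{-40 - 56 - 640} \left(-18\right)}\right) = - 30 \left(-46 + \frac{63}{\left(-8\right) \left(-10\right) \frac{1}{-736} \left(-18\right)}\right) = - 30 \left(-46 + \frac{63}{\left(-8\right) \left(-10\right) \left(- \frac{1}{736}\right) \left(-18\right)}\right) = - 30 \left(-46 + \frac{63}{\frac{45}{23}}\right) = - 30 \left(-46 + 63 \cdot \frac{23}{45}\right) = - 30 \left(-46 + \frac{161}{5}\right) = \left(-30\right) \left(- \frac{69}{5}\right) = 414$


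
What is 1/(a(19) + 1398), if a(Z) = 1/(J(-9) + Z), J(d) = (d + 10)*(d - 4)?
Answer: 6/8389 ≈ 0.00071522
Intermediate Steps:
J(d) = (-4 + d)*(10 + d) (J(d) = (10 + d)*(-4 + d) = (-4 + d)*(10 + d))
a(Z) = 1/(-13 + Z) (a(Z) = 1/((-40 + (-9)**2 + 6*(-9)) + Z) = 1/((-40 + 81 - 54) + Z) = 1/(-13 + Z))
1/(a(19) + 1398) = 1/(1/(-13 + 19) + 1398) = 1/(1/6 + 1398) = 1/(8389/6) = 6/8389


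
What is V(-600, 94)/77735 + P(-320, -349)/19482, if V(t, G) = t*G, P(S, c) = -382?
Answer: -590827/792897 ≈ -0.74515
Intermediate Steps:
V(t, G) = G*t
V(-600, 94)/77735 + P(-320, -349)/19482 = (94*(-600))/77735 - 382/19482 = -56400*1/77735 - 382*1/19482 = -11280/15547 - 1/51 = -590827/792897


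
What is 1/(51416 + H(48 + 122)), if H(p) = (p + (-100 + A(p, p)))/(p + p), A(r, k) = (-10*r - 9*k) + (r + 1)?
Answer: 340/17478451 ≈ 1.9453e-5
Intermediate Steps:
A(r, k) = 1 - 9*k - 9*r (A(r, k) = (-10*r - 9*k) + (1 + r) = 1 - 9*k - 9*r)
H(p) = (-99 - 17*p)/(2*p) (H(p) = (p + (-100 + (1 - 9*p - 9*p)))/(p + p) = (p + (-100 + (1 - 18*p)))/((2*p)) = (p + (-99 - 18*p))*(1/(2*p)) = (-99 - 17*p)*(1/(2*p)) = (-99 - 17*p)/(2*p))
1/(51416 + H(48 + 122)) = 1/(51416 + (-99 - 17*(48 + 122))/(2*(48 + 122))) = 1/(51416 + (½)*(-99 - 17*170)/170) = 1/(51416 + (½)*(1/170)*(-99 - 2890)) = 1/(51416 + (½)*(1/170)*(-2989)) = 1/(51416 - 2989/340) = 1/(17478451/340) = 340/17478451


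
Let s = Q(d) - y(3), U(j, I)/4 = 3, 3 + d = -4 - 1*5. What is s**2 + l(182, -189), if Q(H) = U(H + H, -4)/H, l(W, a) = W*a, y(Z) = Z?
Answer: -34382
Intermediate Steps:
d = -12 (d = -3 + (-4 - 1*5) = -3 + (-4 - 5) = -3 - 9 = -12)
U(j, I) = 12 (U(j, I) = 4*3 = 12)
Q(H) = 12/H
s = -4 (s = 12/(-12) - 1*3 = 12*(-1/12) - 3 = -1 - 3 = -4)
s**2 + l(182, -189) = (-4)**2 + 182*(-189) = 16 - 34398 = -34382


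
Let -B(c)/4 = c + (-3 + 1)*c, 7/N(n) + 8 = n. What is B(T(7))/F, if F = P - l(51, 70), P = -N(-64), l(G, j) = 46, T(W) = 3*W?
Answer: -6048/3305 ≈ -1.8300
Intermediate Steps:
N(n) = 7/(-8 + n)
P = 7/72 (P = -7/(-8 - 64) = -7/(-72) = -7*(-1)/72 = -1*(-7/72) = 7/72 ≈ 0.097222)
B(c) = 4*c (B(c) = -4*(c + (-3 + 1)*c) = -4*(c - 2*c) = -(-4)*c = 4*c)
F = -3305/72 (F = 7/72 - 1*46 = 7/72 - 46 = -3305/72 ≈ -45.903)
B(T(7))/F = (4*(3*7))/(-3305/72) = (4*21)*(-72/3305) = 84*(-72/3305) = -6048/3305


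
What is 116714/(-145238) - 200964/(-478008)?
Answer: -1108442345/2892705246 ≈ -0.38319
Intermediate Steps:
116714/(-145238) - 200964/(-478008) = 116714*(-1/145238) - 200964*(-1/478008) = -58357/72619 + 16747/39834 = -1108442345/2892705246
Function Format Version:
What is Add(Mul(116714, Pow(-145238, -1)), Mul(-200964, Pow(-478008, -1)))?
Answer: Rational(-1108442345, 2892705246) ≈ -0.38319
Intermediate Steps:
Add(Mul(116714, Pow(-145238, -1)), Mul(-200964, Pow(-478008, -1))) = Add(Mul(116714, Rational(-1, 145238)), Mul(-200964, Rational(-1, 478008))) = Add(Rational(-58357, 72619), Rational(16747, 39834)) = Rational(-1108442345, 2892705246)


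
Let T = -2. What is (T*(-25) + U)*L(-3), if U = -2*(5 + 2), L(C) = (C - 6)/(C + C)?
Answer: 54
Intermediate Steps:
L(C) = (-6 + C)/(2*C) (L(C) = (-6 + C)/((2*C)) = (-6 + C)*(1/(2*C)) = (-6 + C)/(2*C))
U = -14 (U = -2*7 = -14)
(T*(-25) + U)*L(-3) = (-2*(-25) - 14)*((½)*(-6 - 3)/(-3)) = (50 - 14)*((½)*(-⅓)*(-9)) = 36*(3/2) = 54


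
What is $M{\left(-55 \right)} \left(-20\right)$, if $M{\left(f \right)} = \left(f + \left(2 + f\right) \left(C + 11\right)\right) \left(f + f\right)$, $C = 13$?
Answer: $-2919400$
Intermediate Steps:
$M{\left(f \right)} = 2 f \left(48 + 25 f\right)$ ($M{\left(f \right)} = \left(f + \left(2 + f\right) \left(13 + 11\right)\right) \left(f + f\right) = \left(f + \left(2 + f\right) 24\right) 2 f = \left(f + \left(48 + 24 f\right)\right) 2 f = \left(48 + 25 f\right) 2 f = 2 f \left(48 + 25 f\right)$)
$M{\left(-55 \right)} \left(-20\right) = 2 \left(-55\right) \left(48 + 25 \left(-55\right)\right) \left(-20\right) = 2 \left(-55\right) \left(48 - 1375\right) \left(-20\right) = 2 \left(-55\right) \left(-1327\right) \left(-20\right) = 145970 \left(-20\right) = -2919400$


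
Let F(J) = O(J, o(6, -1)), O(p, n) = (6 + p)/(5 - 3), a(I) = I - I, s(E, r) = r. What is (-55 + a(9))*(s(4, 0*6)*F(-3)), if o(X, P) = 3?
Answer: 0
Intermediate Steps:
a(I) = 0
O(p, n) = 3 + p/2 (O(p, n) = (6 + p)/2 = (6 + p)*(½) = 3 + p/2)
F(J) = 3 + J/2
(-55 + a(9))*(s(4, 0*6)*F(-3)) = (-55 + 0)*((0*6)*(3 + (½)*(-3))) = -0*(3 - 3/2) = -0*3/2 = -55*0 = 0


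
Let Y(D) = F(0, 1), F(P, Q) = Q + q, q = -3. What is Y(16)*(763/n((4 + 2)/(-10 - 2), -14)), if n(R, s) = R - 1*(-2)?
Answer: -3052/3 ≈ -1017.3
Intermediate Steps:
F(P, Q) = -3 + Q (F(P, Q) = Q - 3 = -3 + Q)
Y(D) = -2 (Y(D) = -3 + 1 = -2)
n(R, s) = 2 + R (n(R, s) = R + 2 = 2 + R)
Y(16)*(763/n((4 + 2)/(-10 - 2), -14)) = -1526/(2 + (4 + 2)/(-10 - 2)) = -1526/(2 + 6/(-12)) = -1526/(2 + 6*(-1/12)) = -1526/(2 - 1/2) = -1526/3/2 = -1526*2/3 = -2*1526/3 = -3052/3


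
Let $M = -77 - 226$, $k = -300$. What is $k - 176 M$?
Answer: $53028$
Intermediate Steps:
$M = -303$
$k - 176 M = -300 - -53328 = -300 + 53328 = 53028$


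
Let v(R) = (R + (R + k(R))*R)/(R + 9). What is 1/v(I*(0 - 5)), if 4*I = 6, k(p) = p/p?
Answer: 2/55 ≈ 0.036364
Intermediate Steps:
k(p) = 1
I = 3/2 (I = (¼)*6 = 3/2 ≈ 1.5000)
v(R) = (R + R*(1 + R))/(9 + R) (v(R) = (R + (R + 1)*R)/(R + 9) = (R + (1 + R)*R)/(9 + R) = (R + R*(1 + R))/(9 + R))
1/v(I*(0 - 5)) = 1/((3*(0 - 5)/2)*(2 + 3*(0 - 5)/2)/(9 + 3*(0 - 5)/2)) = 1/(((3/2)*(-5))*(2 + (3/2)*(-5))/(9 + (3/2)*(-5))) = 1/(-15*(2 - 15/2)/(2*(9 - 15/2))) = 1/(-15/2*(-11/2)/3/2) = 1/(-15/2*⅔*(-11/2)) = 1/(55/2) = 2/55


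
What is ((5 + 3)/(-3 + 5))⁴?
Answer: 256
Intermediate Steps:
((5 + 3)/(-3 + 5))⁴ = (8/2)⁴ = (8*(½))⁴ = 4⁴ = 256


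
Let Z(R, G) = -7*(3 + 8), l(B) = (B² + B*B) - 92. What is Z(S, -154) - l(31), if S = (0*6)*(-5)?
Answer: -1907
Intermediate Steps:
l(B) = -92 + 2*B² (l(B) = (B² + B²) - 92 = 2*B² - 92 = -92 + 2*B²)
S = 0 (S = 0*(-5) = 0)
Z(R, G) = -77 (Z(R, G) = -7*11 = -77)
Z(S, -154) - l(31) = -77 - (-92 + 2*31²) = -77 - (-92 + 2*961) = -77 - (-92 + 1922) = -77 - 1*1830 = -77 - 1830 = -1907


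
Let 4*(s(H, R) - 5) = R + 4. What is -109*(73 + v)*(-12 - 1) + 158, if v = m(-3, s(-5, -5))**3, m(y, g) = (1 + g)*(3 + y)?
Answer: 103599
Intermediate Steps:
s(H, R) = 6 + R/4 (s(H, R) = 5 + (R + 4)/4 = 5 + (4 + R)/4 = 5 + (1 + R/4) = 6 + R/4)
v = 0 (v = (3 - 3 + 3*(6 + (1/4)*(-5)) + (6 + (1/4)*(-5))*(-3))**3 = (3 - 3 + 3*(6 - 5/4) + (6 - 5/4)*(-3))**3 = (3 - 3 + 3*(19/4) + (19/4)*(-3))**3 = (3 - 3 + 57/4 - 57/4)**3 = 0**3 = 0)
-109*(73 + v)*(-12 - 1) + 158 = -109*(73 + 0)*(-12 - 1) + 158 = -7957*(-13) + 158 = -109*(-949) + 158 = 103441 + 158 = 103599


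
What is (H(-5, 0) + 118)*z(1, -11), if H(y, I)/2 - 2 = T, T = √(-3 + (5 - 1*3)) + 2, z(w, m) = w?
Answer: 126 + 2*I ≈ 126.0 + 2.0*I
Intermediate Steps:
T = 2 + I (T = √(-3 + (5 - 3)) + 2 = √(-3 + 2) + 2 = √(-1) + 2 = I + 2 = 2 + I ≈ 2.0 + 1.0*I)
H(y, I) = 8 + 2*I (H(y, I) = 4 + 2*(2 + I) = 4 + (4 + 2*I) = 8 + 2*I)
(H(-5, 0) + 118)*z(1, -11) = ((8 + 2*I) + 118)*1 = (126 + 2*I)*1 = 126 + 2*I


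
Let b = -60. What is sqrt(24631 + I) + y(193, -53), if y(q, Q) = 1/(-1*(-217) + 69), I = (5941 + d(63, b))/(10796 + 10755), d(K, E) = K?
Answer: 1/286 + 3*sqrt(1271098776715)/21551 ≈ 156.95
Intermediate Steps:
I = 6004/21551 (I = (5941 + 63)/(10796 + 10755) = 6004/21551 ≈ 0.27859)
y(q, Q) = 1/286 (y(q, Q) = 1/(217 + 69) = 1/286)
sqrt(24631 + I) + y(193, -53) = sqrt(24631 + 6004/21551) + 1/286 = sqrt(530828685/21551) + 1/286 = 3*sqrt(1271098776715)/21551 + 1/286 = 1/286 + 3*sqrt(1271098776715)/21551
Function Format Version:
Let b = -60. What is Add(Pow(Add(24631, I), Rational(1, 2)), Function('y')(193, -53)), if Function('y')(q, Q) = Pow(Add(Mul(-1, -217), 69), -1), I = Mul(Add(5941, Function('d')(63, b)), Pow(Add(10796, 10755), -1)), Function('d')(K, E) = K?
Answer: Add(Rational(1, 286), Mul(Rational(3, 21551), Pow(1271098776715, Rational(1, 2)))) ≈ 156.95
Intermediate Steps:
I = Rational(6004, 21551) (I = Mul(Add(5941, 63), Pow(Add(10796, 10755), -1)) = Mul(6004, Pow(21551, -1)) = Mul(6004, Rational(1, 21551)) = Rational(6004, 21551) ≈ 0.27859)
Function('y')(q, Q) = Rational(1, 286) (Function('y')(q, Q) = Pow(Add(217, 69), -1) = Pow(286, -1) = Rational(1, 286))
Add(Pow(Add(24631, I), Rational(1, 2)), Function('y')(193, -53)) = Add(Pow(Add(24631, Rational(6004, 21551)), Rational(1, 2)), Rational(1, 286)) = Add(Pow(Rational(530828685, 21551), Rational(1, 2)), Rational(1, 286)) = Add(Mul(Rational(3, 21551), Pow(1271098776715, Rational(1, 2))), Rational(1, 286)) = Add(Rational(1, 286), Mul(Rational(3, 21551), Pow(1271098776715, Rational(1, 2))))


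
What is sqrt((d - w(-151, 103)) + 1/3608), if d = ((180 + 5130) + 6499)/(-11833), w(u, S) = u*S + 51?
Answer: sqrt(7063542723230400374)/21346732 ≈ 124.50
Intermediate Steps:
w(u, S) = 51 + S*u (w(u, S) = S*u + 51 = 51 + S*u)
d = -11809/11833 (d = (5310 + 6499)*(-1/11833) = 11809*(-1/11833) = -11809/11833 ≈ -0.99797)
sqrt((d - w(-151, 103)) + 1/3608) = sqrt((-11809/11833 - (51 + 103*(-151))) + 1/3608) = sqrt((-11809/11833 - (51 - 15553)) + 1/3608) = sqrt((-11809/11833 - 1*(-15502)) + 1/3608) = sqrt((-11809/11833 + 15502) + 1/3608) = sqrt(183423357/11833 + 1/3608) = sqrt(661791483889/42693464) = sqrt(7063542723230400374)/21346732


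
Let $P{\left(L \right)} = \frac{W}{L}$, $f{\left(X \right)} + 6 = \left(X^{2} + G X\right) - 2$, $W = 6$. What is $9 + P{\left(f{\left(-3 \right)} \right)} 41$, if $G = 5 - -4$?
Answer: $- \frac{6}{13} \approx -0.46154$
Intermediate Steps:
$G = 9$ ($G = 5 + 4 = 9$)
$f{\left(X \right)} = -8 + X^{2} + 9 X$ ($f{\left(X \right)} = -6 - \left(2 - X^{2} - 9 X\right) = -6 + \left(-2 + X^{2} + 9 X\right) = -8 + X^{2} + 9 X$)
$P{\left(L \right)} = \frac{6}{L}$
$9 + P{\left(f{\left(-3 \right)} \right)} 41 = 9 + \frac{6}{-8 + \left(-3\right)^{2} + 9 \left(-3\right)} 41 = 9 + \frac{6}{-8 + 9 - 27} \cdot 41 = 9 + \frac{6}{-26} \cdot 41 = 9 + 6 \left(- \frac{1}{26}\right) 41 = 9 - \frac{123}{13} = - \frac{6}{13}$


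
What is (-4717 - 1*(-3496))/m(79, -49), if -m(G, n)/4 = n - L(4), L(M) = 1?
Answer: -1221/200 ≈ -6.1050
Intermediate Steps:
m(G, n) = 4 - 4*n (m(G, n) = -4*(n - 1*1) = -4*(n - 1) = -4*(-1 + n) = 4 - 4*n)
(-4717 - 1*(-3496))/m(79, -49) = (-4717 - 1*(-3496))/(4 - 4*(-49)) = (-4717 + 3496)/(4 + 196) = -1221/200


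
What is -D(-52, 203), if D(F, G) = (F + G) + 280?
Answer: -431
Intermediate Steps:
D(F, G) = 280 + F + G
-D(-52, 203) = -(280 - 52 + 203) = -1*431 = -431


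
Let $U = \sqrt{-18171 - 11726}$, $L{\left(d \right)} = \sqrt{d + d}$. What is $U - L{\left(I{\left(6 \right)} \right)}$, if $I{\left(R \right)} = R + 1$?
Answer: $- \sqrt{14} + i \sqrt{29897} \approx -3.7417 + 172.91 i$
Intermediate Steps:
$I{\left(R \right)} = 1 + R$
$L{\left(d \right)} = \sqrt{2} \sqrt{d}$ ($L{\left(d \right)} = \sqrt{2 d} = \sqrt{2} \sqrt{d}$)
$U = i \sqrt{29897}$ ($U = \sqrt{-29897} = i \sqrt{29897} \approx 172.91 i$)
$U - L{\left(I{\left(6 \right)} \right)} = i \sqrt{29897} - \sqrt{2} \sqrt{1 + 6} = i \sqrt{29897} - \sqrt{2} \sqrt{7} = i \sqrt{29897} - \sqrt{14} = - \sqrt{14} + i \sqrt{29897}$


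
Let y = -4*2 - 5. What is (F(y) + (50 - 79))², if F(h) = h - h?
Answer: 841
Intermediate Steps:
y = -13 (y = -8 - 5 = -13)
F(h) = 0
(F(y) + (50 - 79))² = (0 + (50 - 79))² = (0 - 29)² = (-29)² = 841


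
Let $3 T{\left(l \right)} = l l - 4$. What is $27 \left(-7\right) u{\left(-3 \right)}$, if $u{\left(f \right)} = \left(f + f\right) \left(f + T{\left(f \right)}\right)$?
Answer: $-1512$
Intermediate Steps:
$T{\left(l \right)} = - \frac{4}{3} + \frac{l^{2}}{3}$ ($T{\left(l \right)} = \frac{l l - 4}{3} = \frac{l^{2} - 4}{3} = \frac{-4 + l^{2}}{3} = - \frac{4}{3} + \frac{l^{2}}{3}$)
$u{\left(f \right)} = 2 f \left(- \frac{4}{3} + f + \frac{f^{2}}{3}\right)$ ($u{\left(f \right)} = \left(f + f\right) \left(f + \left(- \frac{4}{3} + \frac{f^{2}}{3}\right)\right) = 2 f \left(- \frac{4}{3} + f + \frac{f^{2}}{3}\right)$)
$27 \left(-7\right) u{\left(-3 \right)} = 27 \left(-7\right) \frac{2}{3} \left(-3\right) \left(-4 + \left(-3\right)^{2} + 3 \left(-3\right)\right) = - 189 \cdot \frac{2}{3} \left(-3\right) \left(-4 + 9 - 9\right) = - 189 \cdot \frac{2}{3} \left(-3\right) \left(-4\right) = \left(-189\right) 8 = -1512$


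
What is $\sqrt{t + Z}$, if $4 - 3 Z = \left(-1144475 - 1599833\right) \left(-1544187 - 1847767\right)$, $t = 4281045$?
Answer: $i \sqrt{3102851218231} \approx 1.7615 \cdot 10^{6} i$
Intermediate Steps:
$Z = -3102855499276$ ($Z = \frac{4}{3} - \frac{\left(-1144475 - 1599833\right) \left(-1544187 - 1847767\right)}{3} = \frac{4}{3} - \frac{\left(-2744308\right) \left(-3391954\right)}{3} = \frac{4}{3} - \frac{9308566497832}{3} = -3102855499276$)
$\sqrt{t + Z} = \sqrt{4281045 - 3102855499276} = \sqrt{-3102851218231} = i \sqrt{3102851218231}$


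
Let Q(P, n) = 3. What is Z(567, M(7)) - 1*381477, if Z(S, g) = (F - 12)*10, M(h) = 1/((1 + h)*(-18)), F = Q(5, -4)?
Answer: -381567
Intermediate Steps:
F = 3
M(h) = -1/(18*(1 + h)) (M(h) = -1/18/(1 + h) = -1/(18*(1 + h)))
Z(S, g) = -90 (Z(S, g) = (3 - 12)*10 = -9*10 = -90)
Z(567, M(7)) - 1*381477 = -90 - 1*381477 = -90 - 381477 = -381567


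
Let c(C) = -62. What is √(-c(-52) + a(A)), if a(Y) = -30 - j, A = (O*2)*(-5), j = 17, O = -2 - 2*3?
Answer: √15 ≈ 3.8730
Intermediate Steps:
O = -8 (O = -2 - 6 = -8)
A = 80 (A = -8*2*(-5) = -16*(-5) = 80)
a(Y) = -47 (a(Y) = -30 - 1*17 = -30 - 17 = -47)
√(-c(-52) + a(A)) = √(-1*(-62) - 47) = √(62 - 47) = √15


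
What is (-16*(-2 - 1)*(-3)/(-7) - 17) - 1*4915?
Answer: -34380/7 ≈ -4911.4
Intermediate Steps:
(-16*(-2 - 1)*(-3)/(-7) - 17) - 1*4915 = (-16*(-3*(-3))*(-1)/7 - 17) - 4915 = (-144*(-1)/7 - 17) - 4915 = (-16*(-9/7) - 17) - 4915 = (144/7 - 17) - 4915 = 25/7 - 4915 = -34380/7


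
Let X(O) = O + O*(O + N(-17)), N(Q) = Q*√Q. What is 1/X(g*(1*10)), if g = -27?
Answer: 269/20863980 - 17*I*√17/20863980 ≈ 1.2893e-5 - 3.3595e-6*I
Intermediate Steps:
N(Q) = Q^(3/2)
X(O) = O + O*(O - 17*I*√17) (X(O) = O + O*(O + (-17)^(3/2)) = O + O*(O - 17*I*√17))
1/X(g*(1*10)) = 1/((-27*10)*(1 - 27*10 - 17*I*√17)) = 1/(-270*(1 - 270 - 17*I*√17)) = 1/(-270*(-269 - 17*I*√17)) = 1/(72630 + 4590*I*√17)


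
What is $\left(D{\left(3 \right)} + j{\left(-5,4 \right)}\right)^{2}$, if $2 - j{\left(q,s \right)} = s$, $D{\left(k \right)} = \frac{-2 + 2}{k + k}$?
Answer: $4$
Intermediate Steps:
$D{\left(k \right)} = 0$ ($D{\left(k \right)} = \frac{0}{2 k} = 0 \frac{1}{2 k} = 0$)
$j{\left(q,s \right)} = 2 - s$
$\left(D{\left(3 \right)} + j{\left(-5,4 \right)}\right)^{2} = \left(0 + \left(2 - 4\right)\right)^{2} = \left(0 - 2\right)^{2} = \left(-2\right)^{2} = 4$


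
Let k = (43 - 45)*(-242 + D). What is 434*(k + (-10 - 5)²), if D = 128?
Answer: 196602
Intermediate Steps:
k = 228 (k = (43 - 45)*(-242 + 128) = -2*(-114) = 228)
434*(k + (-10 - 5)²) = 434*(228 + (-10 - 5)²) = 434*(228 + (-15)²) = 434*(228 + 225) = 434*453 = 196602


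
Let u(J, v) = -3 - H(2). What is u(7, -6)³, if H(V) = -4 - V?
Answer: 27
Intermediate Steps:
u(J, v) = 3 (u(J, v) = -3 - (-4 - 1*2) = -3 - (-4 - 2) = -3 - 1*(-6) = -3 + 6 = 3)
u(7, -6)³ = 3³ = 27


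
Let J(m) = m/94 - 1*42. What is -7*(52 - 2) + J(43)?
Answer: -36805/94 ≈ -391.54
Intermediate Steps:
J(m) = -42 + m/94 (J(m) = m*(1/94) - 42 = m/94 - 42 = -42 + m/94)
-7*(52 - 2) + J(43) = -7*(52 - 2) + (-42 + (1/94)*43) = -7*50 + (-42 + 43/94) = -350 - 3905/94 = -36805/94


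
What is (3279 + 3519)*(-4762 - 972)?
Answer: -38979732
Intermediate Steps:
(3279 + 3519)*(-4762 - 972) = 6798*(-5734) = -38979732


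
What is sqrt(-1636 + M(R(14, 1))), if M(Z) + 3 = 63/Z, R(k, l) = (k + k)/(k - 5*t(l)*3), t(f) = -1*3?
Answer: 5*I*sqrt(241)/2 ≈ 38.81*I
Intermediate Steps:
t(f) = -3
R(k, l) = 2*k/(45 + k) (R(k, l) = (k + k)/(k - 5*(-3)*3) = (2*k)/(k + 15*3) = (2*k)/(k + 45) = (2*k)/(45 + k) = 2*k/(45 + k))
M(Z) = -3 + 63/Z
sqrt(-1636 + M(R(14, 1))) = sqrt(-1636 + (-3 + 63/((2*14/(45 + 14))))) = sqrt(-1636 + (-3 + 63/((2*14/59)))) = sqrt(-1636 + (-3 + 63/((2*14*(1/59))))) = sqrt(-1636 + (-3 + 63/(28/59))) = sqrt(-1636 + (-3 + 63*(59/28))) = sqrt(-1636 + (-3 + 531/4)) = sqrt(-1636 + 519/4) = sqrt(-6025/4) = 5*I*sqrt(241)/2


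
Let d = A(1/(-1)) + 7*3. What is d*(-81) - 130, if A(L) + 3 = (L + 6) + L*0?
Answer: -1993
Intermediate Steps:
A(L) = 3 + L (A(L) = -3 + ((L + 6) + L*0) = -3 + ((6 + L) + 0) = -3 + (6 + L) = 3 + L)
d = 23 (d = (3 + 1/(-1)) + 7*3 = (3 + 1*(-1)) + 21 = (3 - 1) + 21 = 2 + 21 = 23)
d*(-81) - 130 = 23*(-81) - 130 = -1863 - 130 = -1993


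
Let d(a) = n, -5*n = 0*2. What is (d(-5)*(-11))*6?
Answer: 0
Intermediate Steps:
n = 0 (n = -0*2 = -1/5*0 = 0)
d(a) = 0
(d(-5)*(-11))*6 = (0*(-11))*6 = 0*6 = 0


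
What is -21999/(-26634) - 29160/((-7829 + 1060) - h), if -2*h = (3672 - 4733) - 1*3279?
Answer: 324432167/79360442 ≈ 4.0881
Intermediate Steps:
h = 2170 (h = -((3672 - 4733) - 1*3279)/2 = -(-1061 - 3279)/2 = -1/2*(-4340) = 2170)
-21999/(-26634) - 29160/((-7829 + 1060) - h) = -21999/(-26634) - 29160/((-7829 + 1060) - 1*2170) = -21999*(-1/26634) - 29160/(-6769 - 2170) = 7333/8878 - 29160/(-8939) = 7333/8878 - 29160*(-1/8939) = 7333/8878 + 29160/8939 = 324432167/79360442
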